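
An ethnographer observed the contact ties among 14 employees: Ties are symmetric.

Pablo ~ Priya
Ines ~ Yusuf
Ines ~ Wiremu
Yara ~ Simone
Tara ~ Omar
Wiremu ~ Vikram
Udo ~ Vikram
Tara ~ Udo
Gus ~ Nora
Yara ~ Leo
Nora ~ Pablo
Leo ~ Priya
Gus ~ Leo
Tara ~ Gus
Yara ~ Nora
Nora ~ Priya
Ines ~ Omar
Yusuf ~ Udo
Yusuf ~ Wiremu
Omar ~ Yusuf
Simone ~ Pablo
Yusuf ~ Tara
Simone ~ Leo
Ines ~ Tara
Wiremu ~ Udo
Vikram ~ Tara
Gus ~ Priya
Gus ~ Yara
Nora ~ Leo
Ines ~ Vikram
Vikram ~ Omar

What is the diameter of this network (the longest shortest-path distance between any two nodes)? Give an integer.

5

Eccentricity of each node (its greatest distance to any other): Gus:3, Ines:4, Leo:4, Nora:4, Omar:4, Pablo:5, Priya:4, Simone:5, Tara:3, Udo:4, Vikram:4, Wiremu:5, Yara:4, Yusuf:4.
The maximum eccentricity is 5, realized for instance by the pair Wiremu–Pablo via Wiremu – Ines – Tara – Gus – Nora – Pablo. So the diameter is 5.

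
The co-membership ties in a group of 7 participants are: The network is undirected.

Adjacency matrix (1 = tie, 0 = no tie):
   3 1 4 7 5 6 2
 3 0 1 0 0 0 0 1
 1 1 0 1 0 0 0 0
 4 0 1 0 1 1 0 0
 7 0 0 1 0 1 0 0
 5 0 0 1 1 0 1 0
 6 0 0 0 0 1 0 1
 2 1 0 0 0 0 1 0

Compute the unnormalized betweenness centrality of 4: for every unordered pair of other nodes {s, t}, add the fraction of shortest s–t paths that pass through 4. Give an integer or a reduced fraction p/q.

4

Pairs whose geodesics pass through 4 — 3–7: 1; 3–5: 1/2; 1–7: 1; 1–5: 1; 1–6: 1/2.
All other pairs contribute 0.
Summing the contributions gives betweenness(4) = 4.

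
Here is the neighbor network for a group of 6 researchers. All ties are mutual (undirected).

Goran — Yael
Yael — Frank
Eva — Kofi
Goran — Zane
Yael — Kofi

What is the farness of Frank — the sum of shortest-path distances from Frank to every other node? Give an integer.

Distances from Frank: Eva:3, Goran:2, Kofi:2, Yael:1, Zane:3.
Sum = 3 + 2 + 2 + 1 + 3 = 11.

11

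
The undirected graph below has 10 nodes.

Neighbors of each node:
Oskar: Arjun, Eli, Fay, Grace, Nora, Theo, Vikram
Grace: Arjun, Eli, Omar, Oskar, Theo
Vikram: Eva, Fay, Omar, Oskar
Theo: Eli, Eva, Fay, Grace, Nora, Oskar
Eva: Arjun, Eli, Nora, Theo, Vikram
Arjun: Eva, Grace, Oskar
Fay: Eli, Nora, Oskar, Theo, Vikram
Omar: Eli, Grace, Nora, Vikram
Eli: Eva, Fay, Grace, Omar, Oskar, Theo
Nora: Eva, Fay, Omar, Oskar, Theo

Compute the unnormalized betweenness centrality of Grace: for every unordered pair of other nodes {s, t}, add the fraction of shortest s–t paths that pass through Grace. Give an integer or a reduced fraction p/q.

9/4

Pairs whose geodesics pass through Grace — Theo–Arjun: 1/3; Theo–Omar: 1/3; Eli–Arjun: 1/3; Oskar–Omar: 1/4; Arjun–Omar: 1.
All other pairs contribute 0.
Summing the contributions gives betweenness(Grace) = 9/4.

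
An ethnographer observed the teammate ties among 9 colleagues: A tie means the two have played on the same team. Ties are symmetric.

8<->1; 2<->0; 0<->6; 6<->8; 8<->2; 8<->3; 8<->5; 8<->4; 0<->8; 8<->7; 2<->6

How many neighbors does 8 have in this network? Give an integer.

8

8 is directly tied to 0, 1, 2, 3, 4, 5, 6, and 7. That is 8 neighbors, so the degree of 8 is 8.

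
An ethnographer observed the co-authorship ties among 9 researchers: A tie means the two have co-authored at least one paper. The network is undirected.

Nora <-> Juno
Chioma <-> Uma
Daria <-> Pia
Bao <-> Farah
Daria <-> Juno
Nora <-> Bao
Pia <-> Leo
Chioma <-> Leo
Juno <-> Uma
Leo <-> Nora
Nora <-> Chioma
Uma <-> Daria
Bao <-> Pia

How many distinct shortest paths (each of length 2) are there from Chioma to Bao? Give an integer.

1

The shortest distance is 2, and the only length-2 path is Chioma–Nora–Bao. So there is exactly 1 shortest path.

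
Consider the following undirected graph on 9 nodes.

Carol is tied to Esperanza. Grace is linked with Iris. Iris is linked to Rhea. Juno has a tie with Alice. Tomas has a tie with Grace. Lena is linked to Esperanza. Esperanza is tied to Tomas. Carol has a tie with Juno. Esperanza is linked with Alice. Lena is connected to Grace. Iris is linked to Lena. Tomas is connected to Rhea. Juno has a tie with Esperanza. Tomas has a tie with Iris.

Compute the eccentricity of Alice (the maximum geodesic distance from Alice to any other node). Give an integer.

Distances from Alice: Carol:2, Esperanza:1, Grace:3, Iris:3, Juno:1, Lena:2, Rhea:3, Tomas:2.
The largest is 3 (to Iris, Grace, and Rhea), so the eccentricity of Alice is 3.

3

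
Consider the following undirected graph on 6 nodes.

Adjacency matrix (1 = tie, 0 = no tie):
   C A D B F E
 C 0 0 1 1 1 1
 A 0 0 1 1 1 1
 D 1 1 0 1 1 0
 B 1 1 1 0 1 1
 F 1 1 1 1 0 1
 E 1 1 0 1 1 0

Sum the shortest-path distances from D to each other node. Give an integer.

6

Distances from D: A:1, B:1, C:1, E:2, F:1.
Sum = 1 + 1 + 1 + 2 + 1 = 6.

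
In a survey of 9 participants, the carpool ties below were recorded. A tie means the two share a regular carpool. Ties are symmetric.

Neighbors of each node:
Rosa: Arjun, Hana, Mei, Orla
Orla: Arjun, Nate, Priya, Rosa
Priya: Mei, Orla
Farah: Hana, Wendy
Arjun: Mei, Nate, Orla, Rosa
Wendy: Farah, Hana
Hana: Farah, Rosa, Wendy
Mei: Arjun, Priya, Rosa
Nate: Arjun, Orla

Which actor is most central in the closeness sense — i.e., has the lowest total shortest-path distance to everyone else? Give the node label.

Rosa

Farness (sum of distances to all others) for each node — Arjun:14, Farah:21, Hana:15, Mei:15, Nate:19, Orla:14, Priya:19, Rosa:12, Wendy:21.
The smallest farness is 12, for Rosa, so Rosa has the highest closeness.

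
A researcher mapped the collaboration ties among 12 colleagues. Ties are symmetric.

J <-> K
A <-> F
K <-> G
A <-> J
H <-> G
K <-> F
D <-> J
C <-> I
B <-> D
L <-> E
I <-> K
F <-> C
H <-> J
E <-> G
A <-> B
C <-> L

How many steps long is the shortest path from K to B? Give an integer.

One shortest route is K – F – A – B, which uses 3 edges, and at distance 2 from K we only reach {A, C, D, E, H}, which does not include B. So d(K,B) = 3.

3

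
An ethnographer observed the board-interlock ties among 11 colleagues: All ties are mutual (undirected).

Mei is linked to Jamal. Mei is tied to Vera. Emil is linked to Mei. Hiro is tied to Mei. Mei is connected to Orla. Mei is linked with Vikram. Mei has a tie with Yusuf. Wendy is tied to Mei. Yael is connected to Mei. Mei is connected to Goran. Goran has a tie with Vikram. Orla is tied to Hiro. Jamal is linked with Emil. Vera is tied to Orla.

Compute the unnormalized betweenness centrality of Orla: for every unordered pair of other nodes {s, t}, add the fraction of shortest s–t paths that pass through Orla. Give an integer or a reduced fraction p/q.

1/2

Pairs whose geodesics pass through Orla — Hiro–Vera: 1/2.
All other pairs contribute 0.
Summing the contributions gives betweenness(Orla) = 1/2.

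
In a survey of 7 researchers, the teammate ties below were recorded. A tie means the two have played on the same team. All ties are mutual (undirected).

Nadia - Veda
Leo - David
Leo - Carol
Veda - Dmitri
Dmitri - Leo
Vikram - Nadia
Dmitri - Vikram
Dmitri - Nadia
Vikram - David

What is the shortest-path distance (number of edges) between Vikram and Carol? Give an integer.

One shortest route is Vikram – Dmitri – Leo – Carol, which uses 3 edges, and at distance 2 from Vikram we only reach {Leo, Veda}, which does not include Carol. So d(Vikram,Carol) = 3.

3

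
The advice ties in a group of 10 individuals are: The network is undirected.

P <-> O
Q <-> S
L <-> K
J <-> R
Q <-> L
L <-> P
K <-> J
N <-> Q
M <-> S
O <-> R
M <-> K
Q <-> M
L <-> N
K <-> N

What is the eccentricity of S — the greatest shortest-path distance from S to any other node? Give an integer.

Distances from S: J:3, K:2, L:2, M:1, N:2, O:4, P:3, Q:1, R:4.
The largest is 4 (to O and R), so the eccentricity of S is 4.

4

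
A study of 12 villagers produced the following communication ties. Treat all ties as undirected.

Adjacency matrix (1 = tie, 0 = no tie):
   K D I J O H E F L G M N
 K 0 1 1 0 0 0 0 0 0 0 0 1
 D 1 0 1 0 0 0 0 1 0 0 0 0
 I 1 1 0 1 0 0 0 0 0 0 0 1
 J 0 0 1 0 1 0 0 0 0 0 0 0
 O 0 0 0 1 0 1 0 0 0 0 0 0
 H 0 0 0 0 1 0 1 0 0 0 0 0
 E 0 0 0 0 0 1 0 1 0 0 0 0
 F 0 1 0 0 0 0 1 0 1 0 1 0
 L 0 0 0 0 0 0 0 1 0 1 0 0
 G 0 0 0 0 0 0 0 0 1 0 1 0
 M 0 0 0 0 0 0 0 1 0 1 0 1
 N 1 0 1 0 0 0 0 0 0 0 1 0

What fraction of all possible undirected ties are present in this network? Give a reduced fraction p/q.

There are 16 edges and 12 nodes, so the maximum possible is C(12,2) = 66.
Density = 16/66 = 8/33.

8/33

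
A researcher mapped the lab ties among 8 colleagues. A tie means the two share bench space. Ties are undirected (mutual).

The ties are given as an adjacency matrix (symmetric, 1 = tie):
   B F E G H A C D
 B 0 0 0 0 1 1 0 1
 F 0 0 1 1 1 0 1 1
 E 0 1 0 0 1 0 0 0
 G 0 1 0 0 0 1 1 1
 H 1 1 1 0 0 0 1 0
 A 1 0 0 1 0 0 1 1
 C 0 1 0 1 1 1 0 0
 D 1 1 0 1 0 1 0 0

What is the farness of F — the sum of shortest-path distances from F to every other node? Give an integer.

9

Distances from F: A:2, B:2, C:1, D:1, E:1, G:1, H:1.
Sum = 2 + 2 + 1 + 1 + 1 + 1 + 1 = 9.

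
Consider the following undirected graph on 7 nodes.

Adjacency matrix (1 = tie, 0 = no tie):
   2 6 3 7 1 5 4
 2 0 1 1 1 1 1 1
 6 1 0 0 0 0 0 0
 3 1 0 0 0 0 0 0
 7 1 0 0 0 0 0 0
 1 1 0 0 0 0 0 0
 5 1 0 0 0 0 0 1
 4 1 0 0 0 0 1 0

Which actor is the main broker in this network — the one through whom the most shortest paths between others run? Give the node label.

2

Unnormalized betweenness of each node: 1:0, 2:14, 3:0, 4:0, 5:0, 6:0, 7:0.
2 has the largest value, 14, making it the main broker — the node through which the most shortest paths run.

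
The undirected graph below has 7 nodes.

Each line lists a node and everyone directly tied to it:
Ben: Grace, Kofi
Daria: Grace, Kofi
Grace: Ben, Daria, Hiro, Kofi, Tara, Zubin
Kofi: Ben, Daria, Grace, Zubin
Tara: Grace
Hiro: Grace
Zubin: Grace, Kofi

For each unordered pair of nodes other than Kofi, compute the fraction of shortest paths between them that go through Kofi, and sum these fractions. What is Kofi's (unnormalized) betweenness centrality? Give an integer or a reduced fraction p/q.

3/2

Pairs whose geodesics pass through Kofi — Ben–Daria: 1/2; Ben–Zubin: 1/2; Daria–Zubin: 1/2.
All other pairs contribute 0.
Summing the contributions gives betweenness(Kofi) = 3/2.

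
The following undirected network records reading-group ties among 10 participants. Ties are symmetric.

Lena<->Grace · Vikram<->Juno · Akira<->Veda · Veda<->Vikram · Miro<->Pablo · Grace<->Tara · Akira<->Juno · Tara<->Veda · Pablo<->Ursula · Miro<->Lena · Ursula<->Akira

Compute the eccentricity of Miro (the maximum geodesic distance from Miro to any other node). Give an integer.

Distances from Miro: Akira:3, Grace:2, Juno:4, Lena:1, Pablo:1, Tara:3, Ursula:2, Veda:4, Vikram:5.
The largest is 5 (to Vikram), so the eccentricity of Miro is 5.

5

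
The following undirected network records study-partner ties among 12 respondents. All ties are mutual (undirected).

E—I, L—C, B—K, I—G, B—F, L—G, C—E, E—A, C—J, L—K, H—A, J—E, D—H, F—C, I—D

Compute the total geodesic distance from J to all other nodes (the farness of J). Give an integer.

25

Distances from J: A:2, B:3, C:1, D:3, E:1, F:2, G:3, H:3, I:2, K:3, L:2.
Sum = 2 + 3 + 1 + 3 + 1 + 2 + 3 + 3 + 2 + 3 + 2 = 25.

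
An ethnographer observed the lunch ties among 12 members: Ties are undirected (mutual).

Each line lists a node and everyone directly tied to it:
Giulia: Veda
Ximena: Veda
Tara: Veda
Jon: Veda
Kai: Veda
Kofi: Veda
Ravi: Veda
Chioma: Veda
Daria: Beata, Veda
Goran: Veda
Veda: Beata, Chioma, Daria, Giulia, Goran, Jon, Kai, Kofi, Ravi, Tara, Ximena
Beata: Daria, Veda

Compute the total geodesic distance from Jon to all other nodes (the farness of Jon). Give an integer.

Distances from Jon: Beata:2, Chioma:2, Daria:2, Giulia:2, Goran:2, Kai:2, Kofi:2, Ravi:2, Tara:2, Veda:1, Ximena:2.
Sum = 2 + 2 + 2 + 2 + 2 + 2 + 2 + 2 + 2 + 1 + 2 = 21.

21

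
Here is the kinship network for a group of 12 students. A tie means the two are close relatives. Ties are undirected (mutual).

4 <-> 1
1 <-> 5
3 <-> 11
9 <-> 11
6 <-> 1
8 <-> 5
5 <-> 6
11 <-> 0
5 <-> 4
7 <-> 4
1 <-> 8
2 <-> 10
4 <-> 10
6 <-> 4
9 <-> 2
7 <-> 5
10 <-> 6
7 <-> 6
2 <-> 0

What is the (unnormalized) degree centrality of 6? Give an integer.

5

6 is directly tied to 1, 4, 5, 7, and 10. That is 5 neighbors, so the degree of 6 is 5.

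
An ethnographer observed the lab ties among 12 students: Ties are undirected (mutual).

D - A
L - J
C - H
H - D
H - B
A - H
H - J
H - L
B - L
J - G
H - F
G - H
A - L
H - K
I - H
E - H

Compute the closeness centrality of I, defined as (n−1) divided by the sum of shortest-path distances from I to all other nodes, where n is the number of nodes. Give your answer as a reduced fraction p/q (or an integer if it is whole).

Distances from I: A:2, B:2, C:2, D:2, E:2, F:2, G:2, H:1, J:2, K:2, L:2. Sum = 21.
n = 12, so closeness = 11/21.

11/21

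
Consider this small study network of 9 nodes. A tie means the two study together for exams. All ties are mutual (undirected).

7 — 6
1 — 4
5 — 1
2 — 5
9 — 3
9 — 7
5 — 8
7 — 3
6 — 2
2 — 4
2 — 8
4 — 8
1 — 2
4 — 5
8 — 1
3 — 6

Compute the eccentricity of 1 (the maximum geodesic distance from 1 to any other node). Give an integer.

Distances from 1: 2:1, 3:3, 4:1, 5:1, 6:2, 7:3, 8:1, 9:4.
The largest is 4 (to 9), so the eccentricity of 1 is 4.

4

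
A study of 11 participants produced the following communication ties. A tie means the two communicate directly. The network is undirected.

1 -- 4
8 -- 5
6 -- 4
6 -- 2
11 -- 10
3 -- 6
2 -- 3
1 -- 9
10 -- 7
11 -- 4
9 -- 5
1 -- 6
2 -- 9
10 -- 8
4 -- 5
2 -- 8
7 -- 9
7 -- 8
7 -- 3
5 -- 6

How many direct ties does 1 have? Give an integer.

3

1 is directly tied to 4, 6, and 9. That is 3 neighbors, so the degree of 1 is 3.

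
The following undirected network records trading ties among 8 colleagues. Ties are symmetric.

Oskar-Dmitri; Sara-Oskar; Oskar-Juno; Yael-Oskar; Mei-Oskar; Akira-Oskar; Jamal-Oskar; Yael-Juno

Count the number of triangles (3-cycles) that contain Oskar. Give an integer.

1

Oskar's neighbors: Akira, Dmitri, Jamal, Juno, Mei, Sara, and Yael.
Neighbor pairs that are themselves tied: Oskar–Juno–Yael. Each forms one triangle with Oskar, for 1 in total.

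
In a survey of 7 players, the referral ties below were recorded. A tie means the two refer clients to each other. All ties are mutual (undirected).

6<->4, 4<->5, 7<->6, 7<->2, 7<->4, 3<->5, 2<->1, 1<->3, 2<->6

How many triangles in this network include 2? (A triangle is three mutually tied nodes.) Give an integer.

2's neighbors: 1, 6, and 7.
Neighbor pairs that are themselves tied: 2–6–7. Each forms one triangle with 2, for 1 in total.

1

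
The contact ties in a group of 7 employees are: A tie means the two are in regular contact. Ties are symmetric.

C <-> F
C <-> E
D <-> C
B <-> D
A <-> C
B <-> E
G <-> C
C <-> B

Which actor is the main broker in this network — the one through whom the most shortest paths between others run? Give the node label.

Unnormalized betweenness of each node: A:0, B:1/2, C:25/2, D:0, E:0, F:0, G:0.
C has the largest value, 25/2, making it the main broker — the node through which the most shortest paths run.

C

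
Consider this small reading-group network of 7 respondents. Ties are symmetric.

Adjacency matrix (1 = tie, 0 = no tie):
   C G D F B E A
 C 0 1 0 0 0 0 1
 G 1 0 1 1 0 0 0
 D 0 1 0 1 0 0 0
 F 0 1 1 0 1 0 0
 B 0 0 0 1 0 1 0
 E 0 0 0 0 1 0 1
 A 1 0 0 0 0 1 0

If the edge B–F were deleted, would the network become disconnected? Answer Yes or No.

Even without that edge, B still reaches F via B – E – A – C – G – F, so the network stays connected. Not a bridge.

No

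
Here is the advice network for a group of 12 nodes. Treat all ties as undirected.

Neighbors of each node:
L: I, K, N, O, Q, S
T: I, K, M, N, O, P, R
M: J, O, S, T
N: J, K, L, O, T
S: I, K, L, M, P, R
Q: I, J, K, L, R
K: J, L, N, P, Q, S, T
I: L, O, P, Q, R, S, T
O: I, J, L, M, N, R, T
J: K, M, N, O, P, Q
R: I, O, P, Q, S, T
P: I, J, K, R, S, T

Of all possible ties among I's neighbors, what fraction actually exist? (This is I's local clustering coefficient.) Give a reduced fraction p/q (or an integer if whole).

11/21

I's neighbors: L, O, P, Q, R, S, and T (k = 7).
Possible neighbor pairs: C(7,2) = 21. Edges among them: L–O, L–Q, L–S, O–R, O–T, P–R, P–S, P–T, Q–R, R–S, R–T → e = 11.
Clustering(I) = 11/21.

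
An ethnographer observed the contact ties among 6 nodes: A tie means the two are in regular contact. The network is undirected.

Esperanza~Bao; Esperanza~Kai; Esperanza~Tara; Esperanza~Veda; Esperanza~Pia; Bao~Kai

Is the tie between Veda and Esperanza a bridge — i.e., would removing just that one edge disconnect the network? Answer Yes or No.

Yes

Without the Veda–Esperanza edge there is no alternate route between Veda and Esperanza, so the network disconnects. It is a bridge.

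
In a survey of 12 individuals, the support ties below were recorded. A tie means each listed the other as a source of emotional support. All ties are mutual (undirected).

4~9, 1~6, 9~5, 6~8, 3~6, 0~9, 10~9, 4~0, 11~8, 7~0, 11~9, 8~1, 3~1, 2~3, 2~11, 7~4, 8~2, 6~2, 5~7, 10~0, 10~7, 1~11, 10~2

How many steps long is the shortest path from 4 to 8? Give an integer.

3

One shortest route is 4 – 9 – 11 – 8, which uses 3 edges, and at distance 2 from 4 we only reach {5, 10, 11}, which does not include 8. So d(4,8) = 3.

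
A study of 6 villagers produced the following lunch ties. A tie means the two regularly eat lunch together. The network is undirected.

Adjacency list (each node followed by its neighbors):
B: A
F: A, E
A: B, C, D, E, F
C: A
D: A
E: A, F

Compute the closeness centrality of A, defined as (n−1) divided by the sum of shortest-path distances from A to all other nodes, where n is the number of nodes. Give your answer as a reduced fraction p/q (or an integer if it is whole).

Distances from A: B:1, C:1, D:1, E:1, F:1. Sum = 5.
n = 6, so closeness = 5/5 = 1.

1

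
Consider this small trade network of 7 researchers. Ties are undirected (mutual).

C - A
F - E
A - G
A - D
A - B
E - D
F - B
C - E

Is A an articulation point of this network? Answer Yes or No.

Yes

Removing A leaves {B, C, D, E, and F} with no path to {G}, so the network splits into 2 components. A is a cut vertex.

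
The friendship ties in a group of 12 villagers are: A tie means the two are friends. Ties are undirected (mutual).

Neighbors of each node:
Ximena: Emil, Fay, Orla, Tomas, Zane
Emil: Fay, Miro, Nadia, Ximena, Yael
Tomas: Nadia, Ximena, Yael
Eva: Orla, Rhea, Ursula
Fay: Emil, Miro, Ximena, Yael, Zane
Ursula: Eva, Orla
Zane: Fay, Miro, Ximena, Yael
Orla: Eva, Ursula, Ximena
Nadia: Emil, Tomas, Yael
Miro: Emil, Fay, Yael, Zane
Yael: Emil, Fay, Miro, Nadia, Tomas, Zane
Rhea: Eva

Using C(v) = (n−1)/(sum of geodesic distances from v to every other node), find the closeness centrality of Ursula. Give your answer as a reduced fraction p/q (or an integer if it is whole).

11/30

Distances from Ursula: Emil:3, Eva:1, Fay:3, Miro:4, Nadia:4, Orla:1, Rhea:2, Tomas:3, Ximena:2, Yael:4, Zane:3. Sum = 30.
n = 12, so closeness = 11/30.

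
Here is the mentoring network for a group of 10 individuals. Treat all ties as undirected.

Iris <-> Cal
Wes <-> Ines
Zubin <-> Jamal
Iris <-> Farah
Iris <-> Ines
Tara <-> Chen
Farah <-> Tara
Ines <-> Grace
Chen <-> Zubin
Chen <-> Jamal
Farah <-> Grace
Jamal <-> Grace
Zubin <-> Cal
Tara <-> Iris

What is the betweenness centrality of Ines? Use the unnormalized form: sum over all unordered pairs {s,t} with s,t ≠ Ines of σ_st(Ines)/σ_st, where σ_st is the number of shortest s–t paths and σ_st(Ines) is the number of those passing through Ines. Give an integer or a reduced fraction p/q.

109/12

Pairs whose geodesics pass through Ines — Iris–Jamal: 1/4; Iris–Grace: 1/2; Iris–Wes: 1; Chen–Wes: 2/2; Jamal–Wes: 1; Cal–Grace: 1/3; Cal–Wes: 1; Farah–Wes: 2/2; Grace–Wes: 1; Wes–Zubin: 2/2; Wes–Tara: 1.
All other pairs contribute 0.
Summing the contributions gives betweenness(Ines) = 109/12.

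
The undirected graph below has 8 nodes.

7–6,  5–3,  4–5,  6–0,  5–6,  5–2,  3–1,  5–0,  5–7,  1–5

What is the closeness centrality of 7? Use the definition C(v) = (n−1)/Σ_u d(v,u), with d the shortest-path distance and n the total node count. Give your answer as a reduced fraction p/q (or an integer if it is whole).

7/12

Distances from 7: 0:2, 1:2, 2:2, 3:2, 4:2, 5:1, 6:1. Sum = 12.
n = 8, so closeness = 7/12.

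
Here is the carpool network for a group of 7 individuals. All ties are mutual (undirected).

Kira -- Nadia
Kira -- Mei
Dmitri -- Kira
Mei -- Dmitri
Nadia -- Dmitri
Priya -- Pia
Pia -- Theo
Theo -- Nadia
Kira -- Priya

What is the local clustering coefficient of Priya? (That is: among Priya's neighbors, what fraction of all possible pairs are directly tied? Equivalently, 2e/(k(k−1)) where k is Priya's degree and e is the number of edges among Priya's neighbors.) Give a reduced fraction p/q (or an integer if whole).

Priya's neighbors: Kira and Pia (k = 2).
Possible neighbor pairs: C(2,2) = 1. Edges among them: none → e = 0.
Clustering(Priya) = 0/1.

0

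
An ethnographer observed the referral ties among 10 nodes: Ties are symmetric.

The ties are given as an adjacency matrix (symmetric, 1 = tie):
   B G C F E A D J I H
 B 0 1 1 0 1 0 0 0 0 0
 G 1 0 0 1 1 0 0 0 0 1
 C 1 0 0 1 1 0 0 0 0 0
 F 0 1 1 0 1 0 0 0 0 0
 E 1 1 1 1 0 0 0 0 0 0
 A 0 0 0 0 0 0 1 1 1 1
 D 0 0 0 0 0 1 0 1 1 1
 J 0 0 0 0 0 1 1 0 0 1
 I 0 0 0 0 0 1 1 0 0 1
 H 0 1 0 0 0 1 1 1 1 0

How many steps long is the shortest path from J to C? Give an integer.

One shortest route is J – H – G – B – C, which uses 4 edges, and at distance 3 from J we only reach {B, E, F}, which does not include C. So d(J,C) = 4.

4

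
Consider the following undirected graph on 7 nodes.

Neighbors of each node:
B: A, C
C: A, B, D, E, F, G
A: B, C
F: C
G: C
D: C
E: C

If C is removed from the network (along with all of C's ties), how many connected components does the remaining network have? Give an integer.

Without C, the remaining ties split the others into: {A, B}; {F}; {G}; {E}; {D}.
That's 5 separate components.

5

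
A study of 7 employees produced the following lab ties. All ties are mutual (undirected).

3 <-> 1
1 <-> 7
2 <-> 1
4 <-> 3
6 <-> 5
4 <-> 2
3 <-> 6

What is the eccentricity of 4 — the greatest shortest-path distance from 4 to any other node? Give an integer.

3

Distances from 4: 1:2, 2:1, 3:1, 5:3, 6:2, 7:3.
The largest is 3 (to 5 and 7), so the eccentricity of 4 is 3.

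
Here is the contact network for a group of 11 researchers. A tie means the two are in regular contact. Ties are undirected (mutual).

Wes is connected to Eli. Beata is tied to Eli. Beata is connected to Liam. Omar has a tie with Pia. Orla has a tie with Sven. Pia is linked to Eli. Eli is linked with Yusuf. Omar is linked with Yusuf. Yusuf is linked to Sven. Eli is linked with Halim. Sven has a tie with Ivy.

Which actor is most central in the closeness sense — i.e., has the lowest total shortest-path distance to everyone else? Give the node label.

Eli

Farness (sum of distances to all others) for each node — Beata:24, Eli:17, Halim:26, Ivy:32, Liam:33, Omar:25, Orla:32, Pia:24, Sven:23, Wes:26, Yusuf:18.
The smallest farness is 17, for Eli, so Eli has the highest closeness.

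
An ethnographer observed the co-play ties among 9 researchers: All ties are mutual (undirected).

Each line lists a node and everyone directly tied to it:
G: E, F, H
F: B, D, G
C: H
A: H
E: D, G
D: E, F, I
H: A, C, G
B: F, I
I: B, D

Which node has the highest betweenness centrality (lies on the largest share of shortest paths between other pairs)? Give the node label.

G

Unnormalized betweenness of each node: A:0, B:11/6, C:0, D:16/3, E:10/3, F:59/6, G:95/6, H:13, I:5/6.
G has the largest value, 95/6, making it the main broker — the node through which the most shortest paths run.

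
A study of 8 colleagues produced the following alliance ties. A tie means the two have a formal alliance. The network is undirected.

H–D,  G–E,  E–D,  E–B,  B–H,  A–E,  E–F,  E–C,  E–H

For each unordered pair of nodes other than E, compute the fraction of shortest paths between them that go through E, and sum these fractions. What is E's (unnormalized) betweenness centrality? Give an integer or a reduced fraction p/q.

37/2

Pairs whose geodesics pass through E — H–A: 1; H–F: 1; H–C: 1; H–G: 1; D–A: 1; D–F: 1; D–C: 1; D–B: 1/2; D–G: 1; A–F: 1; A–C: 1; A–B: 1; A–G: 1; F–C: 1 … (+5 more pairs).
All other pairs contribute 0.
Summing the contributions gives betweenness(E) = 37/2.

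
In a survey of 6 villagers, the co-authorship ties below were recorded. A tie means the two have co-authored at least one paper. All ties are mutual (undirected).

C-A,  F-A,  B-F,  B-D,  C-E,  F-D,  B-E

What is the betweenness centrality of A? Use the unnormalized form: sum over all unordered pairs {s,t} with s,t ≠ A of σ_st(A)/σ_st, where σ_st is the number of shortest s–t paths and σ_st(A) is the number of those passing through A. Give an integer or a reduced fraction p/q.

3/2

Pairs whose geodesics pass through A — C–F: 1; C–D: 1/2.
All other pairs contribute 0.
Summing the contributions gives betweenness(A) = 3/2.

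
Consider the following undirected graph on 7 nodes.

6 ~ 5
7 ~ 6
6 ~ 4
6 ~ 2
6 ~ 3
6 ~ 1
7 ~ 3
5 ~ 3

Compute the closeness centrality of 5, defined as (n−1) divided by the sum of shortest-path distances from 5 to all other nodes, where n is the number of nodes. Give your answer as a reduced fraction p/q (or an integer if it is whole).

Distances from 5: 1:2, 2:2, 3:1, 4:2, 6:1, 7:2. Sum = 10.
n = 7, so closeness = 6/10 = 3/5.

3/5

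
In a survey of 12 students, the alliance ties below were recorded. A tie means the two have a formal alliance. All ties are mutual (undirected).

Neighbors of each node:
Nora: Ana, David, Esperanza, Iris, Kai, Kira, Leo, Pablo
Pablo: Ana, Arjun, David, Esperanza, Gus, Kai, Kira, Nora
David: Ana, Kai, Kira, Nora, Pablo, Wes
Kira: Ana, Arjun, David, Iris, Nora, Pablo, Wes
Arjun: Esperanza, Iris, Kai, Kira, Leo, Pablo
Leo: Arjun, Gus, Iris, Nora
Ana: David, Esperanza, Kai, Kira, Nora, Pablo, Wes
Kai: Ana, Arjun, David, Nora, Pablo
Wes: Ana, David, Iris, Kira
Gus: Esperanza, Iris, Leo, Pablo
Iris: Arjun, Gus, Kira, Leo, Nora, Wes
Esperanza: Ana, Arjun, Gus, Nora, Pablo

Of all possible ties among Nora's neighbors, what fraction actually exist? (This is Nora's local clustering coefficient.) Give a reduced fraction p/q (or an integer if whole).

13/28

Nora's neighbors: Ana, David, Esperanza, Iris, Kai, Kira, Leo, and Pablo (k = 8).
Possible neighbor pairs: C(8,2) = 28. Edges among them: Ana–David, Ana–Esperanza, Ana–Kai, Ana–Kira, Ana–Pablo, David–Kai, David–Kira, David–Pablo, Esperanza–Pablo, Iris–Kira, Iris–Leo, Kai–Pablo, Kira–Pablo → e = 13.
Clustering(Nora) = 13/28.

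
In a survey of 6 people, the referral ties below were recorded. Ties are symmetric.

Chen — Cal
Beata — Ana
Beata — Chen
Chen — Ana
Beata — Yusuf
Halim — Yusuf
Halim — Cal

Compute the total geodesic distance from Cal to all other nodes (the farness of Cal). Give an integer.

8

Distances from Cal: Ana:2, Beata:2, Chen:1, Halim:1, Yusuf:2.
Sum = 2 + 2 + 1 + 1 + 2 = 8.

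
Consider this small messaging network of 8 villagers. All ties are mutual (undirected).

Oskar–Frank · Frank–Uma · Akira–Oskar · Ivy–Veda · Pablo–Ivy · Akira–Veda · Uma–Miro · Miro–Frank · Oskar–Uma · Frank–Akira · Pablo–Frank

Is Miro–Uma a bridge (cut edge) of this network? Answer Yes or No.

No

Even without that edge, Miro still reaches Uma via Miro – Frank – Uma, so the network stays connected. Not a bridge.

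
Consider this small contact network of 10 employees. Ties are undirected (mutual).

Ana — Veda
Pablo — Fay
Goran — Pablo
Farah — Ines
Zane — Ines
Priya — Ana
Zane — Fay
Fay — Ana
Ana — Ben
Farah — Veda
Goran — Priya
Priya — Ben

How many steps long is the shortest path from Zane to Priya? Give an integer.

3

One shortest route is Zane – Fay – Ana – Priya, which uses 3 edges, and at distance 2 from Zane we only reach {Ana, Farah, Pablo}, which does not include Priya. So d(Zane,Priya) = 3.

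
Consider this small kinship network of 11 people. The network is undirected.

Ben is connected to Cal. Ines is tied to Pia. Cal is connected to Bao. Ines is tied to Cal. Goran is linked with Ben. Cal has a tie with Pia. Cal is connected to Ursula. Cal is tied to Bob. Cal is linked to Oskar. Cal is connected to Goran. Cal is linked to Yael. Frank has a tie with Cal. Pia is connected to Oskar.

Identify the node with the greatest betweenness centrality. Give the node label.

Unnormalized betweenness of each node: Bao:0, Ben:0, Bob:0, Cal:83/2, Frank:0, Goran:0, Ines:0, Oskar:0, Pia:1/2, Ursula:0, Yael:0.
Cal has the largest value, 83/2, making it the main broker — the node through which the most shortest paths run.

Cal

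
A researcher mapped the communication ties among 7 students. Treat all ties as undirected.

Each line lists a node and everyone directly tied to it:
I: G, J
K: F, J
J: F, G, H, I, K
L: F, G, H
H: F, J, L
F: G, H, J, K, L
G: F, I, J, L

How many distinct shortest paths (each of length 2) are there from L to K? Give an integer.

1

The shortest distance is 2, and the only length-2 path is L–F–K. So there is exactly 1 shortest path.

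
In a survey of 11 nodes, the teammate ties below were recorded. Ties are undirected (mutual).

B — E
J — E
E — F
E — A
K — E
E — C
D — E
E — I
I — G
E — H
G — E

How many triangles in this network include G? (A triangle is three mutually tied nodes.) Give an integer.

G's neighbors: E and I.
Neighbor pairs that are themselves tied: G–E–I. Each forms one triangle with G, for 1 in total.

1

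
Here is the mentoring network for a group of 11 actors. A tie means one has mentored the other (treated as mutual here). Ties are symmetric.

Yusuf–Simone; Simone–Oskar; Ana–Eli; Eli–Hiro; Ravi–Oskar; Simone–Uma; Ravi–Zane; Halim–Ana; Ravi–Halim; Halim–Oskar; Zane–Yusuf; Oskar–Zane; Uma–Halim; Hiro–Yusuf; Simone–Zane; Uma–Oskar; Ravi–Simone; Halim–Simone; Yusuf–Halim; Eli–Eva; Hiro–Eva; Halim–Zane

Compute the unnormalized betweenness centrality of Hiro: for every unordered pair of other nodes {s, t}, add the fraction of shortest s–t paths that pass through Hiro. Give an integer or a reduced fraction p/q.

Pairs whose geodesics pass through Hiro — Eli–Zane: 1/2; Eli–Simone: 1/2; Eli–Yusuf: 1; Eva–Zane: 1; Eva–Uma: 2/3; Eva–Simone: 1; Eva–Ravi: 3/4; Eva–Halim: 1/2; Eva–Oskar: 3/4; Eva–Yusuf: 1.
All other pairs contribute 0.
Summing the contributions gives betweenness(Hiro) = 23/3.

23/3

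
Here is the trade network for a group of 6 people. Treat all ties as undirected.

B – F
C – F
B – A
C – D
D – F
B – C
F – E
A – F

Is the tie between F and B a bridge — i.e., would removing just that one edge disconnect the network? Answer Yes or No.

No

Even without that edge, F still reaches B via F – C – B, so the network stays connected. Not a bridge.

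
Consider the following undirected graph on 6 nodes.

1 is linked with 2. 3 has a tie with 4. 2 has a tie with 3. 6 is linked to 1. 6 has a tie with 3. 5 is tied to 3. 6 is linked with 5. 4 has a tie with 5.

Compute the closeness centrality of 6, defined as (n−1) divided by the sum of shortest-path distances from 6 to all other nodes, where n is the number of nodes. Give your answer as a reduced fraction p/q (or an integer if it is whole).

Distances from 6: 1:1, 2:2, 3:1, 4:2, 5:1. Sum = 7.
n = 6, so closeness = 5/7.

5/7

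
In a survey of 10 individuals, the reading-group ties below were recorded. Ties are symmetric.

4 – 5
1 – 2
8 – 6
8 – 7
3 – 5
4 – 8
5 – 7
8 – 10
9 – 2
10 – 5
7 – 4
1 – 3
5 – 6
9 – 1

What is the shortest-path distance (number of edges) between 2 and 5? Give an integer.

3

One shortest route is 2 – 1 – 3 – 5, which uses 3 edges, and at distance 2 from 2 we only reach {3}, which does not include 5. So d(2,5) = 3.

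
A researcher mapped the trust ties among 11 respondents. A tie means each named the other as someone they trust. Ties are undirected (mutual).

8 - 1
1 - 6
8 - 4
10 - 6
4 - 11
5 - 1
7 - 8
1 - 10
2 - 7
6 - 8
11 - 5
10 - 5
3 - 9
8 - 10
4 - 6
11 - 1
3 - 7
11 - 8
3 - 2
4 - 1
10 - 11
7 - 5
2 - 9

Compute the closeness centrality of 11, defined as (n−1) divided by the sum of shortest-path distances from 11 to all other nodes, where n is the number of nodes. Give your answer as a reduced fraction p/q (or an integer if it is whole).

10/19

Distances from 11: 1:1, 2:3, 3:3, 4:1, 5:1, 6:2, 7:2, 8:1, 9:4, 10:1. Sum = 19.
n = 11, so closeness = 10/19.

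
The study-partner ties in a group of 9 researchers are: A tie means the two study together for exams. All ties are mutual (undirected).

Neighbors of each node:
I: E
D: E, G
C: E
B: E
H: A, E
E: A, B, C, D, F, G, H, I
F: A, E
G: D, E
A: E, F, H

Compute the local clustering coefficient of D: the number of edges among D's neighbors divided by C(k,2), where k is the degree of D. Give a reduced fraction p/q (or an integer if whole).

1

D's neighbors: E and G (k = 2).
Possible neighbor pairs: C(2,2) = 1. Edges among them: E–G → e = 1.
Clustering(D) = 1/1.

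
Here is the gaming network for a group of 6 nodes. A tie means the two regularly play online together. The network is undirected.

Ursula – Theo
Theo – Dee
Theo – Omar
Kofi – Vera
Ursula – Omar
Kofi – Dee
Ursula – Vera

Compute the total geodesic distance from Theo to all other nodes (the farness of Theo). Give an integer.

Distances from Theo: Dee:1, Kofi:2, Omar:1, Ursula:1, Vera:2.
Sum = 1 + 2 + 1 + 1 + 2 = 7.

7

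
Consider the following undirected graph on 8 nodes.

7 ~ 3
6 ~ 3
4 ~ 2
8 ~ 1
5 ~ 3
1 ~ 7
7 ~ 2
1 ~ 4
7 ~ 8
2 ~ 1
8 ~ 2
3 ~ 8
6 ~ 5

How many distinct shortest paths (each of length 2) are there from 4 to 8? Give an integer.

2

The shortest distance is 2. The length-2 paths are: 4–1–8; 4–2–8.
That gives 2 distinct shortest paths.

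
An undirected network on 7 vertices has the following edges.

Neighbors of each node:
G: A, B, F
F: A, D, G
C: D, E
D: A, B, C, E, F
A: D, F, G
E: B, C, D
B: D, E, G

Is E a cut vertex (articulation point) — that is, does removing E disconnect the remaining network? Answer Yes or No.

Even without E, every remaining node can still reach every other (the residual graph is connected), so E is not a cut vertex.

No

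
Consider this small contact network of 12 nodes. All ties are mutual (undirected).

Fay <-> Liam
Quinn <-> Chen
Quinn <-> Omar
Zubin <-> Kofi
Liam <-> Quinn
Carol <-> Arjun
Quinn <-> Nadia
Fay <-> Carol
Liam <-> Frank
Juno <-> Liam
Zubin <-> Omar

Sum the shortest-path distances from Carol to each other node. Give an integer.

Distances from Carol: Arjun:1, Chen:4, Fay:1, Frank:3, Juno:3, Kofi:6, Liam:2, Nadia:4, Omar:4, Quinn:3, Zubin:5.
Sum = 1 + 4 + 1 + 3 + 3 + 6 + 2 + 4 + 4 + 3 + 5 = 36.

36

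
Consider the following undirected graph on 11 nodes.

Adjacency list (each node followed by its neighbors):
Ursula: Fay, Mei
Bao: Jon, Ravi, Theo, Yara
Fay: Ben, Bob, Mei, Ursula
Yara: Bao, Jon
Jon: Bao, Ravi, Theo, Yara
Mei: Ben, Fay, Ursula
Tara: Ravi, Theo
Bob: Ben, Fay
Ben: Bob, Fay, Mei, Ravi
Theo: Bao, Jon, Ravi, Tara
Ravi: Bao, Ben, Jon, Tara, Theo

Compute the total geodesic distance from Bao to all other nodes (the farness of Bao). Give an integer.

21

Distances from Bao: Ben:2, Bob:3, Fay:3, Jon:1, Mei:3, Ravi:1, Tara:2, Theo:1, Ursula:4, Yara:1.
Sum = 2 + 3 + 3 + 1 + 3 + 1 + 2 + 1 + 4 + 1 = 21.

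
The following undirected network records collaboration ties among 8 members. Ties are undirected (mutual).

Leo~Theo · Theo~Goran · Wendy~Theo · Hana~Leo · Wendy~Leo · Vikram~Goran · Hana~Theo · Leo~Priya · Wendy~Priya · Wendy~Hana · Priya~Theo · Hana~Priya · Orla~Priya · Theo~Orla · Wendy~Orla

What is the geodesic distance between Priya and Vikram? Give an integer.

3

One shortest route is Priya – Theo – Goran – Vikram, which uses 3 edges, and at distance 2 from Priya we only reach {Goran}, which does not include Vikram. So d(Priya,Vikram) = 3.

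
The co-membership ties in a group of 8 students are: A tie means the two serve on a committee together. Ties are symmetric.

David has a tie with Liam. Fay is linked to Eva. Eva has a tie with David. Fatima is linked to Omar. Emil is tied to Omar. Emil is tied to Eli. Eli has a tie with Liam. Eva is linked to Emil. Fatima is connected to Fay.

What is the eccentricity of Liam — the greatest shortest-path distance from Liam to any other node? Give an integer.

4

Distances from Liam: David:1, Eli:1, Emil:2, Eva:2, Fatima:4, Fay:3, Omar:3.
The largest is 4 (to Fatima), so the eccentricity of Liam is 4.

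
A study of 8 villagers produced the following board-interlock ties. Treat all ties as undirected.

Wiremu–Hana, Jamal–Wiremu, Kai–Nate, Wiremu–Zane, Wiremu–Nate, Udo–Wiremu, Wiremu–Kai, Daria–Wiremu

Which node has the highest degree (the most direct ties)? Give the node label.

Wiremu

Degrees — Daria:1, Hana:1, Jamal:1, Kai:2, Nate:2, Udo:1, Wiremu:7, Zane:1.
The maximum is 7, attained only by Wiremu.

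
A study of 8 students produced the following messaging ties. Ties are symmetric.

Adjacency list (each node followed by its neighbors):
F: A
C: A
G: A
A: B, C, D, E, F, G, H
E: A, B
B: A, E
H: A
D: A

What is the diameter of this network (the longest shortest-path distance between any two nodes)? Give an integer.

2

Eccentricity of each node (its greatest distance to any other): A:1, B:2, C:2, D:2, E:2, F:2, G:2, H:2.
The maximum eccentricity is 2, realized for instance by the pair D–C via D – A – C. So the diameter is 2.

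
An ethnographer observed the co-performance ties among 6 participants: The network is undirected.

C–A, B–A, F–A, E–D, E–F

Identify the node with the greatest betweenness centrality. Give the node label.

Unnormalized betweenness of each node: A:7, B:0, C:0, D:0, E:4, F:6.
A has the largest value, 7, making it the main broker — the node through which the most shortest paths run.

A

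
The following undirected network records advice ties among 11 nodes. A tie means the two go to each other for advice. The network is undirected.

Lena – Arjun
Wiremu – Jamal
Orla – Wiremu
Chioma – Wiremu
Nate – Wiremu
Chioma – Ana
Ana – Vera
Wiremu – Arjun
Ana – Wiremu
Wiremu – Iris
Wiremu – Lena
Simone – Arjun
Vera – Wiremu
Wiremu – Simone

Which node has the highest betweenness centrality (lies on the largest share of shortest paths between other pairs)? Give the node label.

Wiremu

Unnormalized betweenness of each node: Ana:1/2, Arjun:1/2, Chioma:0, Iris:0, Jamal:0, Lena:0, Nate:0, Orla:0, Simone:0, Vera:0, Wiremu:40.
Wiremu has the largest value, 40, making it the main broker — the node through which the most shortest paths run.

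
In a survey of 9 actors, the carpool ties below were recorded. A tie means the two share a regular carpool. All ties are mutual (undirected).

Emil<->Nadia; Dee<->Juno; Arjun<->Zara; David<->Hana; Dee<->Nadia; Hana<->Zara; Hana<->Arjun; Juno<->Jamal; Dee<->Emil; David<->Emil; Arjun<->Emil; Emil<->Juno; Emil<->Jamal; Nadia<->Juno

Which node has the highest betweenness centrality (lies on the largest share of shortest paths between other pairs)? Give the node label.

Unnormalized betweenness of each node: Arjun:15/2, David:5/2, Dee:0, Emil:35/2, Hana:3/2, Jamal:0, Juno:1, Nadia:0, Zara:0.
Emil has the largest value, 35/2, making it the main broker — the node through which the most shortest paths run.

Emil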